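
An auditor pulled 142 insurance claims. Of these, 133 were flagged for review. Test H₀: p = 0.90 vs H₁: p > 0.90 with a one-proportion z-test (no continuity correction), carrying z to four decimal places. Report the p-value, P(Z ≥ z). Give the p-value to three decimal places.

p-value = 0.073

Sample proportion p̂ = 133/142 = 0.93662.
SE₀ = √(0.90·0.10/142) = 0.025175.
Test statistic (full precision, shown to 4 dp): z = (133/142 − 0.90)/SE₀ ≈ 1.4546.
From the standard normal, P(Z ≥ z) = 0.073.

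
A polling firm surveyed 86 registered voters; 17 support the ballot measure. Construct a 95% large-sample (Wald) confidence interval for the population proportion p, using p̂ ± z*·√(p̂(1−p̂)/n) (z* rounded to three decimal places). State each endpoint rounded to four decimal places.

(0.1135, 0.2818)

With x = 17 successes in n = 86, p̂ = 0.19767.
Standard error of p̂: √(0.158599/86) = √0.001844177 = 0.042944.
For 95% confidence, z* = 1.960.
Margin of error: 1.960 × 0.042944 = 0.08417.
CI: 0.19767 ± 0.08417 = (0.1135, 0.2818).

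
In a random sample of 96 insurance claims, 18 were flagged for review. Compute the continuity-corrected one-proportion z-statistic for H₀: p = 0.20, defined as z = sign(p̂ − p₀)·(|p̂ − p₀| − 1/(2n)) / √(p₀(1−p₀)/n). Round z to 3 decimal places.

The sample proportion is 18/96 = 0.18750. p̂ − p₀ = -0.012500.
Continuity correction 1/(2n) = 1/192 = 0.005208.
Corrected numerator: |-0.012500| − 0.005208 = 0.007292.
Under H₀, SE = √(p₀(1−p₀)/n) = √(0.20·0.80/96) = √0.001666667 = 0.040825.
z = (−)0.007292/0.040825 = -0.179.

z = -0.179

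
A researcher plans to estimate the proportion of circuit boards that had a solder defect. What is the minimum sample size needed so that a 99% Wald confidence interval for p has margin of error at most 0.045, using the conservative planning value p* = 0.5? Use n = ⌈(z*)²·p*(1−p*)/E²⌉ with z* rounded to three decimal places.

n = 820

z* = 2.576 at the 99% level.
p*(1−p*) = 0.2500.
(z*)²·p*(1−p*)/E² = 6.635776·0.2500/0.002025 = 819.232.
⌈819.232⌉ = 820.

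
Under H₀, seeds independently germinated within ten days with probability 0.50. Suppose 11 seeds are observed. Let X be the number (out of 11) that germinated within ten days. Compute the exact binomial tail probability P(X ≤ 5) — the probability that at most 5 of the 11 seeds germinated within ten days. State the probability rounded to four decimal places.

P = 0.5000

X is binomial with n = 11 and p = 0.50.
P(X ≤ 5) = Σ_{j=0}^{5} C(11,j)·0.50^j·0.50^{11−j}.
= 0.000488 + 0.005371 + 0.026855 + 0.080566 + 0.161133 + 0.225586 = 0.5000.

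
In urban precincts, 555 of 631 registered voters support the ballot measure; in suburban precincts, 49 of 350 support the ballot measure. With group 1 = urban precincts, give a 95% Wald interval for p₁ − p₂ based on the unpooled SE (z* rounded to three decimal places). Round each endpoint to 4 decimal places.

p̂₁ = 0.87956, p̂₂ = 0.14000, so the observed difference is 0.73956.
Unpooled SE = √(p̂₁(1−p̂₁)/n₁ + p̂₂(1−p̂₂)/n₂) = √(0.000167888 + 0.000344000) = 0.022625.
For 95% confidence, z* = 1.960. Margin of error = 0.04434.
So the interval runs from 0.6952 to 0.7839.

(0.6952, 0.7839)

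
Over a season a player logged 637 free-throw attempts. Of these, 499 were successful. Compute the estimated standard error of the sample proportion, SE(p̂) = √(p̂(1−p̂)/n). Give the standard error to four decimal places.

SE = 0.0163

The sample proportion is 499/637 = 0.78336.
p̂(1−p̂) = 0.78336·0.21664 = 0.169707.
Dividing by n and taking the root: √0.000266416 = 0.0163.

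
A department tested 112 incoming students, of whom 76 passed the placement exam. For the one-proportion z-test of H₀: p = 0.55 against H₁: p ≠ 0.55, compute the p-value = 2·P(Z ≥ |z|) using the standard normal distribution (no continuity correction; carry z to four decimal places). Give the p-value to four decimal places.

With x = 76 successes in n = 112, p̂ = 0.67857.
Under H₀, SE = √(p₀(1−p₀)/n) = √(0.55·0.45/112) = √0.002209821 = 0.047009.
z = (p̂ − p₀)/SE = (76/112 − 0.55)/0.047009 ≈ 2.7351.
p-value = 2·P(Z ≥ |z|) with z = 2.7351 → 0.0062.

p-value = 0.0062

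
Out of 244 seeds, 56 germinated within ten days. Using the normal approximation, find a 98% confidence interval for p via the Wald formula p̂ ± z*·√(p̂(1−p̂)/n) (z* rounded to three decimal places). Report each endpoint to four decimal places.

(0.1669, 0.2921)

Sample proportion p̂ = 56/244 = 0.22951.
SE = √(p̂(1−p̂)/n) = √(0.176834/244) = 0.026921.
z* = 2.326 at the 98% level.
Margin = 2.326·0.026921 = 0.06262.
So the interval runs from 0.1669 to 0.2921.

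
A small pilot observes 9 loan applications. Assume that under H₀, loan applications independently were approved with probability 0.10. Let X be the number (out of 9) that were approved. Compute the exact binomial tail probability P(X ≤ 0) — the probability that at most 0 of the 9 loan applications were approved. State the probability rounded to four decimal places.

X ~ Binomial(n=9, p=0.10).
P(X ≤ 0) = C(9,0)·0.10^0·0.90^9.
= 0.387420 = 0.3874.

P = 0.3874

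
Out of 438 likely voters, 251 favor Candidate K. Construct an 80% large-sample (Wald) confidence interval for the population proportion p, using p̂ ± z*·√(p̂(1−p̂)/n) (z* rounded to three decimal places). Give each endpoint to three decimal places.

(0.543, 0.603)

Sample proportion p̂ = 251/438 = 0.57306.
Standard error of p̂: √(0.244662/438) = √0.000558590 = 0.023635.
For 80% confidence, z* = 1.282.
Margin = 1.282·0.023635 = 0.03030.
Interval: 0.57306 ± 0.03030 → (0.543, 0.603).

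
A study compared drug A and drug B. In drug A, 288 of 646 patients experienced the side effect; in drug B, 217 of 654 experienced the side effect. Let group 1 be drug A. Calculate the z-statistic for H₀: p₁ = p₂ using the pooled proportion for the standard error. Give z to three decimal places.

Sample proportions: p̂₁ = 288/646 = 0.44582 and p̂₂ = 217/654 = 0.33180.
Pooled p̂ = (288+217)/(646+654) = 505/1300 = 0.38846.
SE = √[p̂(1−p̂)(1/n₁+1/n₂)] = √[0.38846·0.61154·(1/646+1/654)] ≈ 0.027037.
z = 0.11402/0.027037 = 4.217.

z = 4.217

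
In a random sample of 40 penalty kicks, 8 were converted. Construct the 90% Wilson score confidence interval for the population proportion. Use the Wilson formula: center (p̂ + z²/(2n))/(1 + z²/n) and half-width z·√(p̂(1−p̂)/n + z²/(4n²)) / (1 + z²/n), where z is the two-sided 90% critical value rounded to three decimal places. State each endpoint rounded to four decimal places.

(0.1165, 0.3215)

Here p̂ = 8/40 = 0.20000 and z = 1.645 (z² = 2.706025).
1 + z²/n = 1.067651.
Adjusted center: (0.20000 + z²/(2n))/1.067651 = 0.21901.
Radicand: p̂(1−p̂)/n + z²/(4n²) = 0.004000000 + 0.000422816 = 0.004422816.
Half-width = 1.645·√0.004422816/1.067651 = 0.10247.
Interval: 0.21901 ± 0.10247 → (0.1165, 0.3215).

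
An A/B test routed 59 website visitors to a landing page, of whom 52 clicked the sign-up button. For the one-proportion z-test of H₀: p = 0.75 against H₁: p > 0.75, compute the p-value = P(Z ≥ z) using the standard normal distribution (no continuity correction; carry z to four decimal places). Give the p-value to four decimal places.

The sample proportion is 52/59 = 0.88136.
Null standard error: √(0.75·0.25/59) = √0.003177966 = 0.056373.
Test statistic (full precision, shown to 4 dp): z = (52/59 − 0.75)/SE₀ ≈ 2.3301.
p-value = P(Z ≥ z) with z = 2.3301 → 0.0099.

p-value = 0.0099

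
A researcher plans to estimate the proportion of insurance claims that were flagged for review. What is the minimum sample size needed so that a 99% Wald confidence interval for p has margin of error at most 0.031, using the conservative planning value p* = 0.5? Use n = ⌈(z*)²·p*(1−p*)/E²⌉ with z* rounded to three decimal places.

z* = 2.576 at the 99% level.
p*(1−p*) = 0.2500.
(z*)²·p*(1−p*)/E² = 6.635776·0.2500/0.000961 = 1726.268.
⌈1726.268⌉ = 1727.

n = 1727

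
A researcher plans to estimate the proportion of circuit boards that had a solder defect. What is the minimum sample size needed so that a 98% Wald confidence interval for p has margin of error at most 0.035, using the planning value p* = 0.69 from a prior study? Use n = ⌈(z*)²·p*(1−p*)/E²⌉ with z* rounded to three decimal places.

z* = 2.326 at the 98% level.
p*(1−p*) = 0.2139.
(z*)²·p*(1−p*)/E² = 5.410276·0.2139/0.001225 = 944.700.
Rounding up, n = 945.

n = 945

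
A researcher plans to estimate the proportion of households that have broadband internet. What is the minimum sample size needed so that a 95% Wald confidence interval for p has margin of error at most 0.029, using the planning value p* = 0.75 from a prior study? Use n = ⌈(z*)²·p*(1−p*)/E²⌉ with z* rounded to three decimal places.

n = 857

z* = 1.960 at the 95% level.
p*(1−p*) = 0.75·0.25 = 0.1875.
(z*)²·p*(1−p*)/E² = 3.841600·0.1875/0.000841 = 856.480.
Rounding up, n = 857.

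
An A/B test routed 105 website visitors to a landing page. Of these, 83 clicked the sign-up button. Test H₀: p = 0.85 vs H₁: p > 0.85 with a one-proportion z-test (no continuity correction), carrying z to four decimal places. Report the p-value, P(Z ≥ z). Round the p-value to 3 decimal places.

Sample proportion p̂ = 83/105 = 0.79048.
Null standard error: √(0.85·0.15/105) = √0.001214286 = 0.034847.
z = (p̂ − p₀)/SE = (83/105 − 0.85)/0.034847 ≈ -1.7082.
p-value = P(Z ≥ z) with z = -1.7082 → 0.956.

p-value = 0.956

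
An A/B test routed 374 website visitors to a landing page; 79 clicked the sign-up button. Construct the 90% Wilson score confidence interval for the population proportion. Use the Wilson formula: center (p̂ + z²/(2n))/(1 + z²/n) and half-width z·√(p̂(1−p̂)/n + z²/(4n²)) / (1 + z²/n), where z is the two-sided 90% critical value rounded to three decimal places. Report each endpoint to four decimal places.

p̂ = 79/374 = 0.21123; z = 1.645, so z² = 2.706025.
1 + z²/n = 1.007235.
Center = (0.21123 + 0.003618)/1.007235 = 0.21330.
Radicand: p̂(1−p̂)/n + z²/(4n²) = 0.000445486 + 0.000004836 = 0.000450322.
Half-width = z·√(radicand)/denom = 1.645·0.021221/1.007235 = 0.03466.
Interval: 0.21330 ± 0.03466 → (0.1786, 0.2480).

(0.1786, 0.2480)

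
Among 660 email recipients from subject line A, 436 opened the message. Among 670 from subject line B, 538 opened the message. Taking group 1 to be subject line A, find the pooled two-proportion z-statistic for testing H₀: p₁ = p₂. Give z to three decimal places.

p̂₁ = 436/660 = 0.66061, p̂₂ = 538/670 = 0.80299.
Pooled p̂ = (436+538)/(660+670) = 974/1330 = 0.73233.
Pooled SE = √[0.1960224·0.00300769] ≈ 0.024281.
z = (p̂₁ − p̂₂)/SE = (0.66061 − 0.80299)/0.024281 = -0.14238/0.024281 = -5.864.

z = -5.864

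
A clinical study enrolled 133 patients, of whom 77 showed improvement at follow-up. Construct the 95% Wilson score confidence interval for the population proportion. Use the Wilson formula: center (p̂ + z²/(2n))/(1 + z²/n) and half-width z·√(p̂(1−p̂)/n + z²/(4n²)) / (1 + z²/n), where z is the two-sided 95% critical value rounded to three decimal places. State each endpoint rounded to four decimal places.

p̂ = 77/133 = 0.57895; z = 1.960, so z² = 3.841600.
Denominator 1 + z²/n = 1 + 3.841600/133 = 1.028884.
Center = (0.57895 + 0.014442)/1.028884 = 0.57673.
Radicand: p̂(1−p̂)/n + z²/(4n²) = 0.001832837 + 0.000054294 = 0.001887131.
Half-width = 1.960·√0.001887131/1.028884 = 0.08275.
Interval: 0.57673 ± 0.08275 → (0.4940, 0.6595).

(0.4940, 0.6595)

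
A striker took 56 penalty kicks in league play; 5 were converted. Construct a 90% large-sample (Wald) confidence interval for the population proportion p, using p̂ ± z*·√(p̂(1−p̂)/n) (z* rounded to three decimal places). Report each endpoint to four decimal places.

With x = 5 successes in n = 56, p̂ = 0.08929.
SE(p̂) = √(0.08929·0.91071/56) = 0.038106.
The 90% critical value is z* = 1.645.
Margin of error: 1.645 × 0.038106 = 0.06268.
CI: 0.08929 ± 0.06268 = (0.0266, 0.1520).

(0.0266, 0.1520)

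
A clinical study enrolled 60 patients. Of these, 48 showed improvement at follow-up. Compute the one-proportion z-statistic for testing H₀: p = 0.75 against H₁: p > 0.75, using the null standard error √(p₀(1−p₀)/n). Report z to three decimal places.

The sample proportion is 48/60 = 0.80000.
Null standard error: √(0.75·0.25/60) = √0.003125000 = 0.055902.
z = (p̂ − p₀)/SE = (0.80000 − 0.75)/0.055902 = 0.894.

z = 0.894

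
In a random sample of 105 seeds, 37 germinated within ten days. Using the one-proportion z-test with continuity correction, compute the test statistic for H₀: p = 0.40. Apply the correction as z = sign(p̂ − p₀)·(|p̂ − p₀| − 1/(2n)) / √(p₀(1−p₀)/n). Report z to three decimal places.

z = -0.896

Sample proportion p̂ = 37/105 = 0.35238. p̂ − p₀ = -0.047619.
Continuity correction 1/(2n) = 1/210 = 0.004762.
Corrected numerator: |-0.047619| − 0.004762 = 0.042857.
SE₀ = √(0.40·0.60/105) = 0.047809.
z = −0.042857/0.047809 = -0.896.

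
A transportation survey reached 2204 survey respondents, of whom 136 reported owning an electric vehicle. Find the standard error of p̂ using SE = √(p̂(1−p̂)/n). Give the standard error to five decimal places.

SE = 0.00513

Sample proportion p̂ = 136/2204 = 0.06171.
p̂(1−p̂) = 0.057902.
Dividing by n and taking the root: √0.000026271 = 0.00513.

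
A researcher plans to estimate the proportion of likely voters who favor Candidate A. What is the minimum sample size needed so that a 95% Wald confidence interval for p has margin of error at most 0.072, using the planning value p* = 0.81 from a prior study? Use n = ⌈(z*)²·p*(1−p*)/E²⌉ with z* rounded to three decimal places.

n = 115

z* = 1.960 at the 95% level.
p*(1−p*) = 0.1539.
(z*)²·p*(1−p*)/E² = 3.841600·0.1539/0.005184 = 114.047.
⌈114.047⌉ = 115.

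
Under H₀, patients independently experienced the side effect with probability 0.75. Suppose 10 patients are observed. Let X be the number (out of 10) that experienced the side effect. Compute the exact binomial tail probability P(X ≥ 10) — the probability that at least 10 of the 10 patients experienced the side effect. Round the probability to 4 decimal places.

X ~ Binomial(n=10, p=0.75).
P(X ≥ 10) = C(10,10)·0.75^10·0.25^0.
= 0.056314 = 0.0563.

P = 0.0563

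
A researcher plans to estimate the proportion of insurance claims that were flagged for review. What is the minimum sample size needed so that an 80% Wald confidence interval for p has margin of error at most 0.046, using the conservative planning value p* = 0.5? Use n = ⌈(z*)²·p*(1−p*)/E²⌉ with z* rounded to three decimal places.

n = 195

For 80% confidence, z* = 1.282.
p*(1−p*) = 0.2500.
Required n before rounding: 1.643524 × 0.2500 / 0.046² = 194.178.
Rounding up, n = 195.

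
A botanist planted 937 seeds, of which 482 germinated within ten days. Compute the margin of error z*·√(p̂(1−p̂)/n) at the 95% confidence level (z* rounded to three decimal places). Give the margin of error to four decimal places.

ME = 0.0320

p̂ = 482/937 = 0.51441.
SE = √(p̂(1−p̂)/n) = √(0.249792/937) = 0.016328.
The 95% critical value is z* = 1.960.
Margin of error = z*·SE = 1.960 × 0.016328 = 0.0320.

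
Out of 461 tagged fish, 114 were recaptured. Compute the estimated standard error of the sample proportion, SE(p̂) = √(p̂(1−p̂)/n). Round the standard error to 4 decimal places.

SE = 0.0201

p̂ = 114/461 = 0.24729.
p̂(1−p̂) = 0.24729·0.75271 = 0.186138.
SE = √(0.186138/461) = 0.0201.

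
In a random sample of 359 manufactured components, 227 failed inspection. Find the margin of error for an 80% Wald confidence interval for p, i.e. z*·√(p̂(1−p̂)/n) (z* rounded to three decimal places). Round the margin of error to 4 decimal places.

The sample proportion is 227/359 = 0.63231.
SE = √(p̂(1−p̂)/n) = √(0.232494/359) = 0.025448.
z* = 1.282 at the 80% level.
Margin of error = z*·SE = 1.282 × 0.025448 = 0.0326.

ME = 0.0326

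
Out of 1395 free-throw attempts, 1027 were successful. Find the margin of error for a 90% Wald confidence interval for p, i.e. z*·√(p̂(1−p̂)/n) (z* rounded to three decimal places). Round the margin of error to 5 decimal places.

With x = 1027 successes in n = 1395, p̂ = 0.73620.
Standard error of p̂: √(0.194209/1395) = √0.000139218 = 0.011799.
The 90% critical value is z* = 1.645.
Margin of error = z*·SE = 1.645 × 0.011799 = 0.01941.

ME = 0.01941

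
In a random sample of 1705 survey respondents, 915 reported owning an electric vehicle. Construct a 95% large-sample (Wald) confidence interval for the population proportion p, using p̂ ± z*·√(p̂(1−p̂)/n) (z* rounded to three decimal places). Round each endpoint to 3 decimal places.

Sample proportion p̂ = 915/1705 = 0.53666.
SE(p̂) = √(0.53666·0.46334/1705) = 0.012076.
z* = 1.960 at the 95% level.
Margin of error: 1.960 × 0.012076 = 0.02367.
So the interval runs from 0.513 to 0.560.

(0.513, 0.560)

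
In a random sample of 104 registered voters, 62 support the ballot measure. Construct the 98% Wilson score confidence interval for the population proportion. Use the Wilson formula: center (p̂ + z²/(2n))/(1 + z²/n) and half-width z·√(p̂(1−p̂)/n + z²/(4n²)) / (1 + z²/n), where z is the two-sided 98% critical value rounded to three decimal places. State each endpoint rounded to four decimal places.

(0.4822, 0.7006)

Here p̂ = 62/104 = 0.59615 and z = 2.326 (z² = 5.410276).
1 + z²/n = 1.052022.
Adjusted center: (0.59615 + z²/(2n))/1.052022 = 0.59140.
Radicand: p̂(1−p̂)/n + z²/(4n²) = 0.002314947 + 0.000125053 = 0.002440000.
Half-width = 2.326·√0.002440000/1.052022 = 0.10921.
CI: 0.59140 ± 0.10921 = (0.4822, 0.7006).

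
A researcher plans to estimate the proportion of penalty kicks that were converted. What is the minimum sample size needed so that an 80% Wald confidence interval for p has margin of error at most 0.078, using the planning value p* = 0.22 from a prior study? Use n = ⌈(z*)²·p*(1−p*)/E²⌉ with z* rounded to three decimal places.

z* = 1.282 at the 80% level.
p*(1−p*) = 0.22·0.78 = 0.1716.
(z*)²·p*(1−p*)/E² = 1.643524·0.1716/0.006084 = 46.356.
⌈46.356⌉ = 47.

n = 47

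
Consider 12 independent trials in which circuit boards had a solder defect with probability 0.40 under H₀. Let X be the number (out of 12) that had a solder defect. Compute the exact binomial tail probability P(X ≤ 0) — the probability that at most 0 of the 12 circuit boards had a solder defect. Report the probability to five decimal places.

X is binomial with n = 12 and p = 0.40.
P(X ≤ 0) = C(12,0)·0.40^0·0.60^12.
= 0.002177 = 0.00218.

P = 0.00218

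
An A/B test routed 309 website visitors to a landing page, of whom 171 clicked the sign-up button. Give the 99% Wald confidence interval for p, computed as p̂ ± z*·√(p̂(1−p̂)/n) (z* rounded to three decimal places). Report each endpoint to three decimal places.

p̂ = 171/309 = 0.55340.
SE(p̂) = √(0.55340·0.44660/309) = 0.028281.
The 99% critical value is z* = 2.576.
Margin = 2.576·0.028281 = 0.07285.
CI: 0.55340 ± 0.07285 = (0.481, 0.626).

(0.481, 0.626)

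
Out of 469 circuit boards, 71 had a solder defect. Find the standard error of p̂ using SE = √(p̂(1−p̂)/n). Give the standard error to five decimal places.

With x = 71 successes in n = 469, p̂ = 0.15139.
p̂(1−p̂) = 0.15139·0.84861 = 0.128471.
Dividing by n and taking the root: √0.000273925 = 0.01655.

SE = 0.01655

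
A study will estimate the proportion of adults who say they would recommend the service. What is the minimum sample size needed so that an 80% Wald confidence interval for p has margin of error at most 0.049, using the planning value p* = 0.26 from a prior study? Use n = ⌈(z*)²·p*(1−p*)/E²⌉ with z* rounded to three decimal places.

n = 132

z* = 1.282 at the 80% level.
p*(1−p*) = 0.1924.
Required n before rounding: 1.643524 × 0.1924 / 0.049² = 131.701.
⌈131.701⌉ = 132.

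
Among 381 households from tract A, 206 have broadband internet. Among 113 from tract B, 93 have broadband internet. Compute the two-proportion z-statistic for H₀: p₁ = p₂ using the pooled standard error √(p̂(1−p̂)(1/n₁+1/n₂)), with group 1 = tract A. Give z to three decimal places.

z = -5.392

p̂₁ = 206/381 = 0.54068, p̂₂ = 93/113 = 0.82301.
Pooling: p̂ = 299/494 = 0.60526.
SE = √[p̂(1−p̂)(1/n₁+1/n₂)] = √[0.60526·0.39474·(1/381+1/113)] ≈ 0.052359.
z = -0.28233/0.052359 = -5.392.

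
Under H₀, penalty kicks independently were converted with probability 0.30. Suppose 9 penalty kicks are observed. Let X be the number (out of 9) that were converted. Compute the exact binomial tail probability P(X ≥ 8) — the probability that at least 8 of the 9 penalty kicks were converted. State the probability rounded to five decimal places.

P = 0.00043

X ~ Binomial(n=9, p=0.30).
P(X ≥ 8) = C(9,8)·0.30^8·0.70^1 + C(9,9)·0.30^9·0.70^0.
= 0.000413 + 0.000020 = 0.00043.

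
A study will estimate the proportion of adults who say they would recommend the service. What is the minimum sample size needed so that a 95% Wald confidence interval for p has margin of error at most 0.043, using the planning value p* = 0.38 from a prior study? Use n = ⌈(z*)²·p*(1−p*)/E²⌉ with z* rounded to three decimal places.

z* = 1.960 at the 95% level.
p*(1−p*) = 0.38·0.62 = 0.2356.
Required n before rounding: 3.841600 × 0.2356 / 0.043² = 489.498.
⌈489.498⌉ = 490.

n = 490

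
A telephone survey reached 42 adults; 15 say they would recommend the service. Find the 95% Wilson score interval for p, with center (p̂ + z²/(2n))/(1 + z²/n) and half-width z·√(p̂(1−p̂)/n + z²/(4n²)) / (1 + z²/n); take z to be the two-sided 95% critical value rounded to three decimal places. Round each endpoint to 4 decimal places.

(0.2299, 0.5083)

p̂ = 15/42 = 0.35714; z = 1.960, so z² = 3.841600.
Denominator 1 + z²/n = 1 + 3.841600/42 = 1.091467.
Adjusted center: (0.35714 + z²/(2n))/1.091467 = 0.36911.
Radicand: p̂(1−p̂)/n + z²/(4n²) = 0.005466472 + 0.000544444 = 0.006010916.
Half-width = z·√(radicand)/denom = 1.960·0.077530/1.091467 = 0.13922.
So the interval runs from 0.2299 to 0.5083.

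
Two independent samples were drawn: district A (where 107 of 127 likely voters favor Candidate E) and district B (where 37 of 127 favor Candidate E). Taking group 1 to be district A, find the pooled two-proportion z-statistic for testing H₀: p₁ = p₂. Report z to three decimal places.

Sample proportions: p̂₁ = 107/127 = 0.84252 and p̂₂ = 37/127 = 0.29134.
Pooled p̂ = (107+37)/(127+127) = 144/254 = 0.56693.
Pooled SE = √[0.2455205·0.01574803] ≈ 0.062181.
z = 0.55118/0.062181 = 8.864.

z = 8.864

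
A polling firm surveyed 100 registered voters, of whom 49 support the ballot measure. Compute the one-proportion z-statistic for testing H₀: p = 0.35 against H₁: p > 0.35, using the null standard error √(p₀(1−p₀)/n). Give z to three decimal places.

z = 2.935

With x = 49 successes in n = 100, p̂ = 0.49000.
SE₀ = √(0.35·0.65/100) = 0.047697.
z = (0.49000 − 0.35)/0.047697 = 0.14000/0.047697 = 2.935.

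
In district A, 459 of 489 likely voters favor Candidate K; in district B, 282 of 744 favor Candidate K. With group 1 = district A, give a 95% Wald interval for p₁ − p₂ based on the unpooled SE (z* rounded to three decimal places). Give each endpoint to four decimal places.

(0.5188, 0.6005)

p̂₁ = 0.93865, p̂₂ = 0.37903, so the observed difference is 0.55962.
Unpooled SE = √(p̂₁(1−p̂₁)/n₁ + p̂₂(1−p̂₂)/n₂) = √(0.000117763 + 0.000316353) = 0.020835.
The 95% critical value is z* = 1.960. Margin = 1.960·0.020835 = 0.04084.
So the interval runs from 0.5188 to 0.6005.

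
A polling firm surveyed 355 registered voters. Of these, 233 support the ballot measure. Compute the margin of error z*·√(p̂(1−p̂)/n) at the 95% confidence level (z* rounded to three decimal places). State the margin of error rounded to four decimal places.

Sample proportion p̂ = 233/355 = 0.65634.
SE(p̂) = √(0.65634·0.34366/355) = 0.025207.
For 95% confidence, z* = 1.960.
ME = 1.960·0.025207 = 0.0494.

ME = 0.0494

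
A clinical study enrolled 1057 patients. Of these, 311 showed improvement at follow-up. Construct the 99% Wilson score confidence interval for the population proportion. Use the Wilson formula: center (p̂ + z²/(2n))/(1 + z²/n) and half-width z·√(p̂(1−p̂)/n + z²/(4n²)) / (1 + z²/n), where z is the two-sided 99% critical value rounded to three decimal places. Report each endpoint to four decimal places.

Here p̂ = 311/1057 = 0.29423 and z = 2.576 (z² = 6.635776).
Denominator 1 + z²/n = 1 + 6.635776/1057 = 1.006278.
Adjusted center: (0.29423 + z²/(2n))/1.006278 = 0.29551.
Radicand: p̂(1−p̂)/n + z²/(4n²) = 0.000196460 + 0.000001485 = 0.000197945.
Half-width = 2.576·√0.000197945/1.006278 = 0.03602.
So the interval runs from 0.2595 to 0.3315.

(0.2595, 0.3315)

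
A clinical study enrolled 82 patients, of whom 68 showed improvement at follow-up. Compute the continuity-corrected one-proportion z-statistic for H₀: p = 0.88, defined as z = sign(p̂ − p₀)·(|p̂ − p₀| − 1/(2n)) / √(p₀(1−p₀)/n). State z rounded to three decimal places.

Sample proportion p̂ = 68/82 = 0.82927. p̂ − p₀ = -0.050732.
Continuity correction 1/(2n) = 1/164 = 0.006098.
Corrected numerator: |-0.050732| − 0.006098 = 0.044634.
Under H₀, SE = √(p₀(1−p₀)/n) = √(0.88·0.12/82) = √0.001287805 = 0.035886.
z = (−)0.044634/0.035886 = -1.244.

z = -1.244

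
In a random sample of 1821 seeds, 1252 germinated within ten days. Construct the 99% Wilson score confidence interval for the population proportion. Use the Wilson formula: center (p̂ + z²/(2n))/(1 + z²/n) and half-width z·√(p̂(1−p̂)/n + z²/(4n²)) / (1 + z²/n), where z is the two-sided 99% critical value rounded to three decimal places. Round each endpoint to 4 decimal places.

p̂ = 1252/1821 = 0.68753; z = 2.576, so z² = 6.635776.
Denominator 1 + z²/n = 1 + 6.635776/1821 = 1.003644.
Center = (0.68753 + 0.001822)/1.003644 = 0.68685.
Radicand: p̂(1−p̂)/n + z²/(4n²) = 0.000117974 + 0.000000500 = 0.000118474.
Half-width = z·√(radicand)/denom = 2.576·0.010885/1.003644 = 0.02794.
Interval: 0.68685 ± 0.02794 → (0.6589, 0.7148).

(0.6589, 0.7148)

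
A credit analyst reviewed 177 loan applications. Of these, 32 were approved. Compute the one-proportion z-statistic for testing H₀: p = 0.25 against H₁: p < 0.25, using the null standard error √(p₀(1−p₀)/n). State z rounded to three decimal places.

With x = 32 successes in n = 177, p̂ = 0.18079.
Null standard error: √(0.25·0.75/177) = √0.001059322 = 0.032547.
z = (0.18079 − 0.25)/0.032547 = -0.06921/0.032547 = -2.126.

z = -2.126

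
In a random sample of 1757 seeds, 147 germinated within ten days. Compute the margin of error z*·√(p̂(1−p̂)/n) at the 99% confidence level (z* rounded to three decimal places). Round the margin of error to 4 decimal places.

ME = 0.0170

Sample proportion p̂ = 147/1757 = 0.08367.
SE(p̂) = √(0.08367·0.91633/1757) = 0.006606.
The 99% critical value is z* = 2.576.
Margin of error = z*·SE = 2.576 × 0.006606 = 0.0170.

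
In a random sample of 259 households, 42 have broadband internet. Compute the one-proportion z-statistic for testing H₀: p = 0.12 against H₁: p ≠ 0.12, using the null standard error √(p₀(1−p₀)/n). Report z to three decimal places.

Sample proportion p̂ = 42/259 = 0.16216.
SE₀ = √(0.12·0.88/259) = 0.020192.
z = (0.16216 − 0.12)/0.020192 = 0.04216/0.020192 = 2.088.

z = 2.088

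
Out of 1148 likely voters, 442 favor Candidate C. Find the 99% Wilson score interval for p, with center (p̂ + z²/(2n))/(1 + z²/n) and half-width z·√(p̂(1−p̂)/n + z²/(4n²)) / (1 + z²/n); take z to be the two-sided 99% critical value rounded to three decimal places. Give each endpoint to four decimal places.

(0.3488, 0.4226)

Here p̂ = 442/1148 = 0.38502 and z = 2.576 (z² = 6.635776).
Denominator 1 + z²/n = 1 + 6.635776/1148 = 1.005780.
Adjusted center: (0.38502 + z²/(2n))/1.005780 = 0.38568.
Radicand: p̂(1−p̂)/n + z²/(4n²) = 0.000206253 + 0.000001259 = 0.000207512.
Half-width = 2.576·√0.000207512/1.005780 = 0.03689.
CI: 0.38568 ± 0.03689 = (0.3488, 0.4226).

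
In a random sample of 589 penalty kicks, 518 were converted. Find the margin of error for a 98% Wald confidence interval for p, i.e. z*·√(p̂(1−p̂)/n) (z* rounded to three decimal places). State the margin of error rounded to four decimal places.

ME = 0.0312

The sample proportion is 518/589 = 0.87946.
SE(p̂) = √(0.87946·0.12054/589) = 0.013416.
z* = 2.326 at the 98% level.
ME = 2.326·0.013416 = 0.0312.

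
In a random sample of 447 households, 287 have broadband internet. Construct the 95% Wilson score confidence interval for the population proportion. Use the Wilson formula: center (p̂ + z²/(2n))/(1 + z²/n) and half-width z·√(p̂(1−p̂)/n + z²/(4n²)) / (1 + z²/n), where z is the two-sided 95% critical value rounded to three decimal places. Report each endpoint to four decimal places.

p̂ = 287/447 = 0.64206; z = 1.960, so z² = 3.841600.
1 + z²/n = 1.008594.
Center = (0.64206 + 0.004297)/1.008594 = 0.64085.
Radicand: p̂(1−p̂)/n + z²/(4n²) = 0.000514138 + 0.000004807 = 0.000518945.
Half-width = z·√(radicand)/denom = 1.960·0.022780/1.008594 = 0.04427.
CI: 0.64085 ± 0.04427 = (0.5966, 0.6851).

(0.5966, 0.6851)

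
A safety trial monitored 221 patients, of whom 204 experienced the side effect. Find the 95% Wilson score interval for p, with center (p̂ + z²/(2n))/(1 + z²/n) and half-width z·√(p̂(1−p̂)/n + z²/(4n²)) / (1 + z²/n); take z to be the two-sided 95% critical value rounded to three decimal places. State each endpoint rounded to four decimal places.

(0.8803, 0.9514)

p̂ = 204/221 = 0.92308; z = 1.960, so z² = 3.841600.
1 + z²/n = 1.017383.
Center = (0.92308 + 0.008691)/1.017383 = 0.91585.
Radicand: p̂(1−p̂)/n + z²/(4n²) = 0.000321294 + 0.000019664 = 0.000340958.
Half-width = z·√(radicand)/denom = 1.960·0.018465/1.017383 = 0.03557.
CI: 0.91585 ± 0.03557 = (0.8803, 0.9514).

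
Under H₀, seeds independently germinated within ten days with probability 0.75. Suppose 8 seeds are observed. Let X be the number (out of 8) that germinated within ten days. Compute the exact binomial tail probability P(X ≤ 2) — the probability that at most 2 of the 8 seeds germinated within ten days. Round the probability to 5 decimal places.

P = 0.00423

X ~ Binomial(n=8, p=0.75).
P(X ≤ 2) = C(8,0)·0.75^0·0.25^8 + C(8,1)·0.75^1·0.25^7 + C(8,2)·0.75^2·0.25^6.
= 0.000015 + 0.000366 + 0.003845 = 0.00423.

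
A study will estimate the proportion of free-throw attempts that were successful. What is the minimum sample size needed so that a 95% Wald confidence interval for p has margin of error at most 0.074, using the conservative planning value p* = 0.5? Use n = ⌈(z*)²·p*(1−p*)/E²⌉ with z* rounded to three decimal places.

z* = 1.960 at the 95% level.
p*(1−p*) = 0.50·0.50 = 0.2500.
Required n before rounding: 3.841600 × 0.2500 / 0.074² = 175.383.
Rounding up, n = 176.

n = 176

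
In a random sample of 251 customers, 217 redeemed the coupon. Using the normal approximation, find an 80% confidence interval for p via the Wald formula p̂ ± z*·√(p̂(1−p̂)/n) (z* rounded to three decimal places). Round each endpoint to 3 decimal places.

(0.837, 0.892)

Sample proportion p̂ = 217/251 = 0.86454.
SE(p̂) = √(0.86454·0.13546/251) = 0.021600.
z* = 1.282 at the 80% level.
Margin of error: 1.282 × 0.021600 = 0.02769.
CI: 0.86454 ± 0.02769 = (0.837, 0.892).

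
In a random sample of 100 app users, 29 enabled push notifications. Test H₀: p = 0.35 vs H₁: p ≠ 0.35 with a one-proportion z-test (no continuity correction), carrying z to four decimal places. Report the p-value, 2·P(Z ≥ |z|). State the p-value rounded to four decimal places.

With x = 29 successes in n = 100, p̂ = 0.29000.
Null standard error: √(0.35·0.65/100) = √0.002275000 = 0.047697.
z = (p̂ − p₀)/SE = (29/100 − 0.35)/0.047697 ≈ -1.2579.
From the standard normal, 2·P(Z ≥ |z|) = 0.2084.

p-value = 0.2084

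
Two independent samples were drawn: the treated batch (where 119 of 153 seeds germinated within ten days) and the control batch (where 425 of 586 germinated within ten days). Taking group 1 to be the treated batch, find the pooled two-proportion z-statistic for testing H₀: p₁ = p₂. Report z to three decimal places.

z = 1.313

Sample proportions: p̂₁ = 119/153 = 0.77778 and p̂₂ = 425/586 = 0.72526.
Pooling: p̂ = 544/739 = 0.73613.
SE = √[p̂(1−p̂)(1/n₁+1/n₂)] = √[0.73613·0.26387·(1/153+1/586)] ≈ 0.040013.
z = (p̂₁ − p̂₂)/SE = (0.77778 − 0.72526)/0.040013 = 0.05252/0.040013 = 1.313.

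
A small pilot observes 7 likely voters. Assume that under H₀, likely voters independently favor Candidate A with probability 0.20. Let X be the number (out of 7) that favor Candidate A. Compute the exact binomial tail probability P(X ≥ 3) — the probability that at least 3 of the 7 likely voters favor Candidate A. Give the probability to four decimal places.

X ~ Binomial(n=7, p=0.20).
P(X ≥ 3) = Σ_{j=3}^{7} C(7,j)·0.20^j·0.80^{7−j}.
= 0.114688 + 0.028672 + 0.004301 + 0.000358 + 0.000013 = 0.1480.

P = 0.1480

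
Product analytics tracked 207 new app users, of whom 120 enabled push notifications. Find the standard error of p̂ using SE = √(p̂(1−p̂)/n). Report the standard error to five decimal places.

SE = 0.03431

p̂ = 120/207 = 0.57971.
p̂(1−p̂) = 0.243646.
SE = √(0.243646/207) = 0.03431.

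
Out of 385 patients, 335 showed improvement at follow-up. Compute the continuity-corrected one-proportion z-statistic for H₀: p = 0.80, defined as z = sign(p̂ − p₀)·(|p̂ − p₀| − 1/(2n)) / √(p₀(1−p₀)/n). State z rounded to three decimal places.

The sample proportion is 335/385 = 0.87013. p̂ − p₀ = 0.070130.
Continuity correction 1/(2n) = 1/770 = 0.001299.
Corrected numerator: |0.070130| − 0.001299 = 0.068831.
Under H₀, SE = √(p₀(1−p₀)/n) = √(0.80·0.20/385) = √0.000415584 = 0.020386.
z = (+)0.068831/0.020386 = 3.376.

z = 3.376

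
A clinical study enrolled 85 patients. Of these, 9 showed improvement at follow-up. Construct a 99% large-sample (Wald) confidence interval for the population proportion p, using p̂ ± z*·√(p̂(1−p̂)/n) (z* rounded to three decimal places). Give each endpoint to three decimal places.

With x = 9 successes in n = 85, p̂ = 0.10588.
SE = √(p̂(1−p̂)/n) = √(0.094671/85) = 0.033373.
z* = 2.576 at the 99% level.
Margin of error: 2.576 × 0.033373 = 0.08597.
CI: 0.10588 ± 0.08597 = (0.020, 0.192).

(0.020, 0.192)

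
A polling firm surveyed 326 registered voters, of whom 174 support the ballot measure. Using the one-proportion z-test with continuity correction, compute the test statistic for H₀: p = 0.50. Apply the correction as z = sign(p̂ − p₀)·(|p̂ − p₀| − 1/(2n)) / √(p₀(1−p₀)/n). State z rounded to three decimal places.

z = 1.163

p̂ = 174/326 = 0.53374. p̂ − p₀ = 0.033742.
1/(2n) = 0.001534.
Corrected numerator: |0.033742| − 0.001534 = 0.032208.
SE₀ = √(0.50·0.50/326) = 0.027692.
z = (+)0.032208/0.027692 = 1.163.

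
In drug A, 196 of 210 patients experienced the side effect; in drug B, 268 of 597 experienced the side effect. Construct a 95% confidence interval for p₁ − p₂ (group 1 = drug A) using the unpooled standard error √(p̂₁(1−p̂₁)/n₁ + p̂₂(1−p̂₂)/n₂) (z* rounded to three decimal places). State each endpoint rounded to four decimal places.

p̂₁ = 196/210 = 0.93333, p̂₂ = 268/597 = 0.44891; p̂₁ − p̂₂ = 0.48442.
SE = √(0.000296296 + 0.000414389) = √0.000710685 = 0.026659.
z* = 1.960 at the 95% level. Margin of error = 0.05225.
CI: 0.48442 ± 0.05225 = (0.4322, 0.5367).

(0.4322, 0.5367)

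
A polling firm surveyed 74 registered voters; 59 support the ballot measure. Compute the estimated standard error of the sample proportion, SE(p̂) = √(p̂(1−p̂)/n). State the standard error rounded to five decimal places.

SE = 0.04673

Sample proportion p̂ = 59/74 = 0.79730.
p̂(1−p̂) = 0.79730·0.20270 = 0.161613.
SE = √(0.161613/74) = √0.002183959 = 0.04673.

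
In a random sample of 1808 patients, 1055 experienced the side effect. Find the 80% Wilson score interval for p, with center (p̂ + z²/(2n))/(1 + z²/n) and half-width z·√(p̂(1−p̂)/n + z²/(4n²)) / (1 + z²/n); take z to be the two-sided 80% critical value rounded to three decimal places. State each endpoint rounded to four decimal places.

(0.5686, 0.5983)

p̂ = 1055/1808 = 0.58352; z = 1.282, so z² = 1.643524.
Denominator 1 + z²/n = 1 + 1.643524/1808 = 1.000909.
Center = (0.58352 + 0.000455)/1.000909 = 0.58344.
Radicand: p̂(1−p̂)/n + z²/(4n²) = 0.000134416 + 0.000000126 = 0.000134542.
Half-width = 1.282·√0.000134542/1.000909 = 0.01486.
CI: 0.58344 ± 0.01486 = (0.5686, 0.5983).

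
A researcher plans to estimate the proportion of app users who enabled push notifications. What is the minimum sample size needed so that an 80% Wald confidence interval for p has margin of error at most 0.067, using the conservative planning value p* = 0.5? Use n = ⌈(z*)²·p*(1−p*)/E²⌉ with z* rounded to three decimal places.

n = 92

z* = 1.282 at the 80% level.
p*(1−p*) = 0.50·0.50 = 0.2500.
(z*)²·p*(1−p*)/E² = 1.643524·0.2500/0.004489 = 91.531.
⌈91.531⌉ = 92.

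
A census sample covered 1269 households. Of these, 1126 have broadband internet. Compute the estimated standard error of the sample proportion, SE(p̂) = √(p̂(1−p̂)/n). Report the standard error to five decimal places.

Sample proportion p̂ = 1126/1269 = 0.88731.
p̂(1−p̂) = 0.88731·0.11269 = 0.099991.
SE = √(0.099991/1269) = √0.000078795 = 0.00888.

SE = 0.00888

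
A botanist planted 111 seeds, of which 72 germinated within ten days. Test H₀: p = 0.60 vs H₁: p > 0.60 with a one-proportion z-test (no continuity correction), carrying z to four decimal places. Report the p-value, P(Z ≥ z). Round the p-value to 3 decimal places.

Sample proportion p̂ = 72/111 = 0.64865.
SE₀ = √(0.60·0.40/111) = 0.046499.
z = (p̂ − p₀)/SE = (72/111 − 0.60)/0.046499 ≈ 1.0462.
From the standard normal, P(Z ≥ z) = 0.148.

p-value = 0.148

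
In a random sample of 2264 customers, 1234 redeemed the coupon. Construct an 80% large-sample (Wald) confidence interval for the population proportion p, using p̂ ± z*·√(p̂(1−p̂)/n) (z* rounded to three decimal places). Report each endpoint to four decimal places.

(0.5316, 0.5585)

With x = 1234 successes in n = 2264, p̂ = 0.54505.
SE = √(p̂(1−p̂)/n) = √(0.247970/2264) = 0.010466.
The 80% critical value is z* = 1.282.
Margin = 1.282·0.010466 = 0.01342.
Interval: 0.54505 ± 0.01342 → (0.5316, 0.5585).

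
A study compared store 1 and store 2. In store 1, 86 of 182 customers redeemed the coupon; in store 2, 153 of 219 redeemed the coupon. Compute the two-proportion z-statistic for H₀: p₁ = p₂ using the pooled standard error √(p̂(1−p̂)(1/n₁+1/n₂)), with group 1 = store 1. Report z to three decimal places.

Sample proportions: p̂₁ = 86/182 = 0.47253 and p̂₂ = 153/219 = 0.69863.
Pooling: p̂ = 239/401 = 0.59601.
SE = √[p̂(1−p̂)(1/n₁+1/n₂)] = √[0.59601·0.40399·(1/182+1/219)] ≈ 0.049218.
z = (p̂₁ − p̂₂)/SE = (0.47253 − 0.69863)/0.049218 = -0.22610/0.049218 = -4.594.

z = -4.594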